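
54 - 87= - 33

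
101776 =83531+18245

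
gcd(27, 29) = 1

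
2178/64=34+1/32=34.03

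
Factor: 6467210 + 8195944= 14663154 = 2^1 *3^1 * 11^1*29^1 *47^1  *  163^1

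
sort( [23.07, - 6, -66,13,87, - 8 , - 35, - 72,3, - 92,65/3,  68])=[  -  92, - 72, - 66, - 35 , - 8, - 6, 3,13, 65/3,23.07,68,87]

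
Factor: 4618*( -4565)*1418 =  - 2^2*5^1*11^1*83^1*709^1*2309^1 = - 29893099060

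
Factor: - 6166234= - 2^1*463^1*6659^1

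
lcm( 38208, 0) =0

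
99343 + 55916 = 155259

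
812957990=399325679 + 413632311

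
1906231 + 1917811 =3824042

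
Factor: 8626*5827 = 2^1*19^1*227^1*5827^1 =50263702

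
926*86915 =80483290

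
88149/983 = 88149/983= 89.67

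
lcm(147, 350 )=7350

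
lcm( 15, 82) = 1230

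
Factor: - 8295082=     -  2^1  *17^1 *243973^1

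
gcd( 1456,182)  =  182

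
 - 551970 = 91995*(-6)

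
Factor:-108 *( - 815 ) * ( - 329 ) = -28958580 = - 2^2*3^3*5^1 *7^1 * 47^1*163^1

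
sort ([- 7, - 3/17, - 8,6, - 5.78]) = [ - 8, - 7, - 5.78 , - 3/17,6]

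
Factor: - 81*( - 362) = 2^1* 3^4 * 181^1 = 29322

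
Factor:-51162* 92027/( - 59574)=13^1* 7079^1*8527^1*9929^( - 1) = 784714229/9929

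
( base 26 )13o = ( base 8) 1412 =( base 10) 778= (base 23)1AJ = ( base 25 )163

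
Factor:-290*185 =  - 53650 = - 2^1 * 5^2 * 29^1 *37^1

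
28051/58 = 483 + 37/58 = 483.64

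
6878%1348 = 138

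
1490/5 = 298 = 298.00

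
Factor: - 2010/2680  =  -2^( - 2)*3^1  =  - 3/4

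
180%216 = 180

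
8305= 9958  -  1653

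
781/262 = 781/262 = 2.98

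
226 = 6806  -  6580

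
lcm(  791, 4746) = 4746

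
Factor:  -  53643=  - 3^1*17881^1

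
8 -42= - 34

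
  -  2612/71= - 37 + 15/71 = -  36.79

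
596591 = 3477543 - 2880952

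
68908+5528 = 74436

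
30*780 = 23400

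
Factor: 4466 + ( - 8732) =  - 2^1*3^3*79^1= -4266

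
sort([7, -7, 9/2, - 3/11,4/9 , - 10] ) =[- 10, - 7 ,-3/11,4/9,9/2,7] 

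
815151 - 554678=260473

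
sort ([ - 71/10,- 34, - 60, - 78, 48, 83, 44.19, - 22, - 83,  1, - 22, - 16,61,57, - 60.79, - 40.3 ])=[ - 83,-78, - 60.79 , - 60, - 40.3, - 34, - 22,-22, - 16,-71/10,  1, 44.19, 48, 57, 61, 83]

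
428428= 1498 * 286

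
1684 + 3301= 4985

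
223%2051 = 223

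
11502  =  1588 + 9914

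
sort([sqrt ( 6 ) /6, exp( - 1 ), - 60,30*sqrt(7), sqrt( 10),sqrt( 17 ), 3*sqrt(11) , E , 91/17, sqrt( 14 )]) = [- 60,exp(-1 )  ,  sqrt(6)/6,E,sqrt(10 ),sqrt( 14),sqrt(17 ),91/17, 3*sqrt ( 11), 30 * sqrt(7)]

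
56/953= 56/953= 0.06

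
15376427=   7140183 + 8236244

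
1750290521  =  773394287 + 976896234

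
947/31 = 30 + 17/31 = 30.55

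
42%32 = 10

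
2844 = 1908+936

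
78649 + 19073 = 97722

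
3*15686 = 47058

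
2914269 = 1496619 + 1417650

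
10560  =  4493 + 6067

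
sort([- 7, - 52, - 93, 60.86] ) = [ - 93, - 52 , - 7,  60.86]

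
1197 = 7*171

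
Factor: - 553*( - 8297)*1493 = 6850243813 = 7^1 * 79^1*1493^1*8297^1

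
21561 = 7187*3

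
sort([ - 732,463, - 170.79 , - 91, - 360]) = [-732, - 360, - 170.79,-91,463]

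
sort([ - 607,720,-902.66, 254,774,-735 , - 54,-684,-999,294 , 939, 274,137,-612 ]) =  [-999,-902.66,  -  735, - 684, - 612, - 607, - 54, 137, 254,274, 294,720,774, 939]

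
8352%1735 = 1412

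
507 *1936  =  981552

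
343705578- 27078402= 316627176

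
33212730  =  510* 65123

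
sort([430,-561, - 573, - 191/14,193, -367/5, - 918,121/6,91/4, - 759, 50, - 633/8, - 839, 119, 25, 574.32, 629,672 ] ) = [ - 918, - 839, - 759, - 573,-561, - 633/8,-367/5, - 191/14,121/6,91/4, 25,  50, 119,193,430,574.32,629, 672]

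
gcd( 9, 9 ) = 9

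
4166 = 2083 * 2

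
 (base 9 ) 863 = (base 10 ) 705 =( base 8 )1301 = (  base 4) 23001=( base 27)Q3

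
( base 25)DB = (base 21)g0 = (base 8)520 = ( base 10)336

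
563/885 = 563/885 = 0.64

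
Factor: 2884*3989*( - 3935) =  -2^2*5^1*7^1*103^1*787^1*3989^1 = - 45269326060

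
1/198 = 1/198 = 0.01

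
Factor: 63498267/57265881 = 3^1*7^2*47^( - 1 )*137^1*461^( - 1 )*881^ (-1)*1051^1 = 21166089/19088627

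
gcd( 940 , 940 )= 940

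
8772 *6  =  52632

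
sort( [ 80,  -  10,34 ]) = [ - 10, 34  ,  80] 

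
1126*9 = 10134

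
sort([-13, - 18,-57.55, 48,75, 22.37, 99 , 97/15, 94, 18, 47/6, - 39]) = [ - 57.55,  -  39,-18, - 13, 97/15, 47/6, 18, 22.37, 48, 75,  94,99]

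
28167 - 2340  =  25827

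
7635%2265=840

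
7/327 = 7/327 = 0.02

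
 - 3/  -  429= 1/143 = 0.01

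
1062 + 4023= 5085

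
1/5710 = 1/5710  =  0.00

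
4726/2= 2363  =  2363.00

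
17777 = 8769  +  9008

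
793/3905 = 793/3905 = 0.20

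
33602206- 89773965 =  - 56171759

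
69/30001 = 69/30001 =0.00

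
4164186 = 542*7683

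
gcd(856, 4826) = 2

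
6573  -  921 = 5652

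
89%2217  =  89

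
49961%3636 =2693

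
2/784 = 1/392 = 0.00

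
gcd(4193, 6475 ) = 7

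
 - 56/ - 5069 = 56/5069 = 0.01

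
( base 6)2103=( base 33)E9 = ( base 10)471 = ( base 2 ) 111010111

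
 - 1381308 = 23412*( - 59)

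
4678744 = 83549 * 56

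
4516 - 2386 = 2130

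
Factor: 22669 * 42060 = 2^2 * 3^1*5^1 * 701^1 * 22669^1 = 953458140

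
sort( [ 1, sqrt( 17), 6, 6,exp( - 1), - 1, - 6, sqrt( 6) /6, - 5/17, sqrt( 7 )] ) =[  -  6,  -  1 ,  -  5/17,exp( - 1 ), sqrt( 6)/6, 1, sqrt( 7 ),  sqrt( 17),6, 6 ] 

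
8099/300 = 8099/300=27.00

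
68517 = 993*69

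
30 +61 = 91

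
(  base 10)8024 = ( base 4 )1331120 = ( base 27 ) b05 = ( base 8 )17530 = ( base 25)cko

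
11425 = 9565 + 1860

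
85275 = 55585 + 29690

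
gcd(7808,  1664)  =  128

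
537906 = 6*89651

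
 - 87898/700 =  - 43949/350 =- 125.57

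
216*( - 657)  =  -141912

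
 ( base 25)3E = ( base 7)155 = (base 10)89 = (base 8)131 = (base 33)2n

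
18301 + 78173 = 96474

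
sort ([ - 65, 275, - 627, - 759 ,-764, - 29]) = [-764, - 759, - 627, - 65, - 29,275]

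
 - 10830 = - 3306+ - 7524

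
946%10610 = 946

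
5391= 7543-2152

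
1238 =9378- 8140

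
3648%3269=379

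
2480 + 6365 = 8845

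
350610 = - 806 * ( - 435)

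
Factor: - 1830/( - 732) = 5/2 =2^( - 1 )*5^1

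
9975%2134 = 1439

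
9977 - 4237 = 5740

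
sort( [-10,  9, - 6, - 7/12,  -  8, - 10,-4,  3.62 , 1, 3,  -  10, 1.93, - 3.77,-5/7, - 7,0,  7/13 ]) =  [-10, - 10,  -  10, - 8, -7, - 6,-4 ,-3.77,- 5/7, - 7/12, 0 , 7/13, 1, 1.93,3, 3.62 , 9]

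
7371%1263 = 1056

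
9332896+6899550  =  16232446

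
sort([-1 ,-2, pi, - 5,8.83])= [ - 5 , - 2, - 1,  pi,8.83]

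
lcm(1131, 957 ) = 12441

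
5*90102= 450510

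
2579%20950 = 2579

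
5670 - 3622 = 2048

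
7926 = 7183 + 743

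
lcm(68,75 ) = 5100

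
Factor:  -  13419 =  - 3^3* 7^1*71^1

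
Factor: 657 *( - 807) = -3^3*73^1* 269^1 = - 530199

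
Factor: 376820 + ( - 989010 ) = -2^1*5^1*29^1*2111^1 = -612190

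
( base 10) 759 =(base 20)1hj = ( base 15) 359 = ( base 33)n0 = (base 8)1367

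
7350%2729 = 1892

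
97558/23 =97558/23 = 4241.65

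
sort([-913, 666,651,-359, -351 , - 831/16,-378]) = [-913, - 378, - 359, - 351, - 831/16, 651,666]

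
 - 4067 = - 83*49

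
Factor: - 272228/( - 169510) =538/335 = 2^1*5^ (-1)*67^(- 1)*269^1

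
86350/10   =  8635 = 8635.00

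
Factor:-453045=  - 3^1*5^1*30203^1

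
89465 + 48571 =138036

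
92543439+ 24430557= 116973996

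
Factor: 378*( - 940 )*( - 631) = 2^3*3^3*5^1*7^1*47^1*631^1 = 224206920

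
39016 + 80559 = 119575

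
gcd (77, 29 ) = 1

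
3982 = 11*362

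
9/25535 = 9/25535 = 0.00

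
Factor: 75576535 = 5^1 * 73^1*79^1*2621^1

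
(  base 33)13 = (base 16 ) 24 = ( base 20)1G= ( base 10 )36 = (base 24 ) 1c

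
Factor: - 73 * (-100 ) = 7300 = 2^2 * 5^2*73^1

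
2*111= 222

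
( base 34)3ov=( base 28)5e3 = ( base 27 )5om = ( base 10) 4315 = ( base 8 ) 10333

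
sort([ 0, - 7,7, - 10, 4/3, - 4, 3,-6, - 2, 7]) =[ - 10,-7, -6, - 4, - 2, 0,4/3,3,7,7] 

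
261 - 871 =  - 610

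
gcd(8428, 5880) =196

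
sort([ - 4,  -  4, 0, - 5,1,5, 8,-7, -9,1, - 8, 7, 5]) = [ - 9, - 8, - 7 ,-5,-4, - 4,0 , 1,1,5,5,7 , 8] 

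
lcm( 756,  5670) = 11340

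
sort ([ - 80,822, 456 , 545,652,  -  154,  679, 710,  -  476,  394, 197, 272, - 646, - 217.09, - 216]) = [ - 646 , - 476, - 217.09, - 216, - 154, - 80,197, 272  ,  394,456, 545, 652 , 679,710,  822 ] 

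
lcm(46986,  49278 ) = 2020398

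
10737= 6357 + 4380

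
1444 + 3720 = 5164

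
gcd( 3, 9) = 3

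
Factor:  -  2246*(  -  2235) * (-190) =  - 953763900 = - 2^2*3^1*5^2*19^1* 149^1*1123^1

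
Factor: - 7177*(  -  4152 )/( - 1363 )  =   -29798904/1363 = - 2^3*3^1 * 29^( - 1 ) *47^( - 1)*173^1*7177^1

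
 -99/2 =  - 99/2 = - 49.50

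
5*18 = 90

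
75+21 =96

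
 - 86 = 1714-1800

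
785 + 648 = 1433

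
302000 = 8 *37750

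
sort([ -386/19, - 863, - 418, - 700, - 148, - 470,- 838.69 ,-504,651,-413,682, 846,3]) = [ -863,-838.69, - 700, - 504 , - 470,-418,-413, - 148,-386/19,3, 651,682,846]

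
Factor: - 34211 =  - 34211^1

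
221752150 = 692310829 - 470558679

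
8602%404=118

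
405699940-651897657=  - 246197717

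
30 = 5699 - 5669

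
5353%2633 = 87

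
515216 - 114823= 400393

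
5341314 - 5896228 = -554914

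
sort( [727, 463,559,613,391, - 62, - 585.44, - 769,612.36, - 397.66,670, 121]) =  [ - 769, - 585.44, - 397.66, -62,121,391, 463, 559,612.36,613,670, 727 ]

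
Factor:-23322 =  - 2^1 *3^1 * 13^2*23^1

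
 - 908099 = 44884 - 952983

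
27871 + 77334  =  105205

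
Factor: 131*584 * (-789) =-2^3*3^1  *  73^1*131^1*263^1 = -60361656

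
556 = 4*139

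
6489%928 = 921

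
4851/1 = 4851 = 4851.00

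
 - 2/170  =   - 1/85  =  -0.01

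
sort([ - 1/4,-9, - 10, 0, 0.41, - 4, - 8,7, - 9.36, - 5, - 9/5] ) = [  -  10,-9.36,- 9,  -  8,- 5, - 4,-9/5, - 1/4,  0 , 0.41,7]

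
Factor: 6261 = 3^1 * 2087^1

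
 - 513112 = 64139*( - 8) 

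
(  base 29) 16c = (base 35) tc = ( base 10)1027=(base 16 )403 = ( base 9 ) 1361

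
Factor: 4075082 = 2^1 * 11^1*19^1 * 9749^1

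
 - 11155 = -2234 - 8921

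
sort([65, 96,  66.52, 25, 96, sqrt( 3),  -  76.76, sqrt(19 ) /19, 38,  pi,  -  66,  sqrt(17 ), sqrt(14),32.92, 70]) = [ - 76.76, - 66, sqrt(19 )/19,sqrt( 3 ),pi, sqrt(14 ), sqrt(17 ),  25, 32.92,38 , 65,66.52, 70, 96,96] 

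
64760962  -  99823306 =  -35062344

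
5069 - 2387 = 2682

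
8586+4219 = 12805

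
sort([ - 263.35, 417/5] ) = [ - 263.35 , 417/5 ] 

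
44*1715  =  75460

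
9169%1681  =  764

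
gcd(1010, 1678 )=2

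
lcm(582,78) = 7566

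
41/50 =41/50 = 0.82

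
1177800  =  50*23556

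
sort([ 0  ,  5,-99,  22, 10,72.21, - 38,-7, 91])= [  -  99, - 38, - 7,0, 5,10,22,72.21,91] 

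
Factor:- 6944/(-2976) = 3^ ( - 1)*7^1 = 7/3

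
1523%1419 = 104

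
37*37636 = 1392532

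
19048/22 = 9524/11 = 865.82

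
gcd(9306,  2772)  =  198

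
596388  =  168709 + 427679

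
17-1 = 16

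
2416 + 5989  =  8405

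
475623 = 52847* 9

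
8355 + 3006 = 11361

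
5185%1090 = 825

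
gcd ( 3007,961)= 31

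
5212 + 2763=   7975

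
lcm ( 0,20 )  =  0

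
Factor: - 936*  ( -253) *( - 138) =  -  2^4 * 3^3 *11^1 * 13^1 * 23^2=- 32679504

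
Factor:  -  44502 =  - 2^1 *3^1*7417^1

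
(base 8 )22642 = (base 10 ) 9634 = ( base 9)14184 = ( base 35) 7U9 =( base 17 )1G5C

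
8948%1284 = 1244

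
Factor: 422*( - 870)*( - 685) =251490900 = 2^2*3^1*5^2 * 29^1 * 137^1 * 211^1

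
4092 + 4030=8122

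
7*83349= 583443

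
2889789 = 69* 41881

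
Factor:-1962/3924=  - 1/2 = -  2^( - 1)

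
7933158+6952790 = 14885948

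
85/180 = 17/36 = 0.47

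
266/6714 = 133/3357 = 0.04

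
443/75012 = 443/75012 = 0.01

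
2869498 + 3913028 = 6782526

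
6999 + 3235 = 10234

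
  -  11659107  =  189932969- 201592076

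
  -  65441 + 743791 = 678350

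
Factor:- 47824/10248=- 2^1*3^( - 1)*7^1 = - 14/3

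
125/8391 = 125/8391=0.01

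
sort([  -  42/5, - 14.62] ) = [ - 14.62, - 42/5 ]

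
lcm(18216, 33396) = 200376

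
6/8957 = 6/8957 = 0.00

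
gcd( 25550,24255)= 35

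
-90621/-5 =90621/5 = 18124.20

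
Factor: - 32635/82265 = - 6527/16453 = - 61^1*107^1*16453^( - 1) 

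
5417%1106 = 993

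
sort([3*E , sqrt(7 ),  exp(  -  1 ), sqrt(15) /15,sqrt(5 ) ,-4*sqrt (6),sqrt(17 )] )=[ - 4*sqrt( 6) , sqrt(15)/15,exp( - 1), sqrt(5 ),sqrt( 7),sqrt(17), 3 * E]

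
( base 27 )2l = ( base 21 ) 3C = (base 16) 4B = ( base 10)75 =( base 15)50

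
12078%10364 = 1714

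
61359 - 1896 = 59463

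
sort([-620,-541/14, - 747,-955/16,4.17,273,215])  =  [ - 747, - 620,-955/16, - 541/14 , 4.17,215,273 ] 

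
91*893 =81263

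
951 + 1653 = 2604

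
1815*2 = 3630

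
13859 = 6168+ 7691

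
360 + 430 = 790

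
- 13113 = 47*( - 279 ) 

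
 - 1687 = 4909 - 6596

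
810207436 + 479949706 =1290157142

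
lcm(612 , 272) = 2448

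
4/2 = 2 = 2.00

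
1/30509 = 1/30509 = 0.00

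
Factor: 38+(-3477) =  - 19^1*181^1 = - 3439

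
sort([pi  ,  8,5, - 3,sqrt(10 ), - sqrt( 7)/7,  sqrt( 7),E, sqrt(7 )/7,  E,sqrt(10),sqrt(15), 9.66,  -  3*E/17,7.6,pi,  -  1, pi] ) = [-3, - 1,-3 * E/17, - sqrt(7)/7,sqrt(7 ) /7, sqrt(7 ),E,E, pi,pi,  pi, sqrt( 10 ),sqrt( 10), sqrt(15), 5,7.6,8,9.66 ]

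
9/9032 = 9/9032= 0.00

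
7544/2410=3 + 157/1205=3.13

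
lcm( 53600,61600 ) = 4127200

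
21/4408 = 21/4408 = 0.00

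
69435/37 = 69435/37 = 1876.62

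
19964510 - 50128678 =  - 30164168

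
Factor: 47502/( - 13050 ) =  - 5^( - 2) * 7^1*13^1= - 91/25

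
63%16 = 15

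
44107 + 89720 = 133827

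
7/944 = 7/944 = 0.01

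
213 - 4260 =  - 4047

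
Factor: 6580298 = 2^1*3290149^1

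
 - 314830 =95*( - 3314)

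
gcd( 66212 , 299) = 1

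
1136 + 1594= 2730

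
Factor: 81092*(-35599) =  - 2^2*11^1*19^1 * 97^2*367^1=- 2886794108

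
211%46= 27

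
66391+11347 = 77738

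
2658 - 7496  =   - 4838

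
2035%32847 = 2035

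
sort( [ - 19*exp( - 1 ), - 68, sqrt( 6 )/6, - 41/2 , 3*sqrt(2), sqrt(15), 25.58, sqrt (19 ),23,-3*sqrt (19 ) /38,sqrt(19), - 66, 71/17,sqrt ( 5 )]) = [ - 68, - 66,-41/2, - 19*exp( - 1),- 3*  sqrt(19) /38, sqrt( 6) /6, sqrt ( 5),sqrt(15)  ,  71/17,3*sqrt(2), sqrt( 19), sqrt (19 ),23,25.58]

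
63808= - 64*( - 997) 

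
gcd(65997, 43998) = 21999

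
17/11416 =17/11416 = 0.00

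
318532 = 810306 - 491774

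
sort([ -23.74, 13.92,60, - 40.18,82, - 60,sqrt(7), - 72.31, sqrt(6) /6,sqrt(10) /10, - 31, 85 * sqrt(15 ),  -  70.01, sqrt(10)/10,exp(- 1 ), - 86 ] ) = [ - 86, - 72.31,  -  70.01, - 60, - 40.18, - 31,-23.74,sqrt ( 10) /10,sqrt(10)/10, exp( - 1 ), sqrt( 6)/6,sqrt(7 ) , 13.92, 60,82, 85 * sqrt( 15) ] 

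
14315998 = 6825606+7490392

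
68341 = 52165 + 16176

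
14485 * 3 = 43455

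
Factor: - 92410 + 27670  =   - 64740 = - 2^2*3^1 * 5^1*13^1*83^1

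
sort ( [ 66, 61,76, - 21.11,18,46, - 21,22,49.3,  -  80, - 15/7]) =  [ - 80, - 21.11, - 21, - 15/7,18 , 22,46,49.3, 61 , 66,76] 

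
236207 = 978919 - 742712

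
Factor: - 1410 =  - 2^1 * 3^1*5^1*47^1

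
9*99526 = 895734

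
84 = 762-678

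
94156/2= 47078 = 47078.00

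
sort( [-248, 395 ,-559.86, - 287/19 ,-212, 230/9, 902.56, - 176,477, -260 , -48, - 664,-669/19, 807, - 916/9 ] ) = [ - 664, - 559.86, - 260, - 248,-212,  -  176, - 916/9, - 48  , - 669/19, - 287/19, 230/9, 395, 477,  807,902.56]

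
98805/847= 14115/121 = 116.65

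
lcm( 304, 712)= 27056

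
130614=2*65307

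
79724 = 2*39862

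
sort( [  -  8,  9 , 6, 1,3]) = [-8,1,3,6, 9 ] 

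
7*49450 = 346150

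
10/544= 5/272 = 0.02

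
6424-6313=111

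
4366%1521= 1324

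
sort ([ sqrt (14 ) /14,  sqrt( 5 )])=[sqrt( 14)/14,sqrt (5)]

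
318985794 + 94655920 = 413641714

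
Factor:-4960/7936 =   -  2^( - 3) * 5^1 = - 5/8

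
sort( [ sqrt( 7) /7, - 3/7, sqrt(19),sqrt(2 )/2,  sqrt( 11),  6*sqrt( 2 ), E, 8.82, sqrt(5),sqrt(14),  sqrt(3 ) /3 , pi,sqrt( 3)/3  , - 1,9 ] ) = [ - 1, - 3/7,  sqrt( 7) /7,sqrt (3)/3, sqrt( 3 ) /3,sqrt(2)/2, sqrt( 5), E, pi,sqrt( 11 ),sqrt(14), sqrt(19), 6 * sqrt ( 2),  8.82,9 ] 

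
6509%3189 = 131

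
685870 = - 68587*( - 10)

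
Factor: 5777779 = 7^1*825397^1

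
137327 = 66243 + 71084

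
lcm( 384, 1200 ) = 9600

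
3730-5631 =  - 1901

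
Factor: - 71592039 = - 3^3*29^1*91433^1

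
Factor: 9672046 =2^1*71^1*68113^1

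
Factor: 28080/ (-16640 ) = - 27/16 = - 2^( - 4)*3^3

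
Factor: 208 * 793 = 2^4*13^2*61^1=164944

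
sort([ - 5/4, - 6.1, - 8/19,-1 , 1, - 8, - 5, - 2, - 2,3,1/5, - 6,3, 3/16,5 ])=[ - 8 , - 6.1, - 6,-5, - 2, - 2, - 5/4, - 1, - 8/19, 3/16, 1/5, 1,3,3,5 ] 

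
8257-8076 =181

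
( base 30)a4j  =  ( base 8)21663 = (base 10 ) 9139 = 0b10001110110011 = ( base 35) 7g4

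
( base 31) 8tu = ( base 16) 21a9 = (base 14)31D7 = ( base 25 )DJH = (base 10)8617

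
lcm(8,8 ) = 8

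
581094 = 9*64566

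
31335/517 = 31335/517 = 60.61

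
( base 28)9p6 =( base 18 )15H4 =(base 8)17122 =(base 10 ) 7762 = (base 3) 101122111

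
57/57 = 1 =1.00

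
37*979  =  36223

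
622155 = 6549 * 95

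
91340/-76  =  -22835/19 = -  1201.84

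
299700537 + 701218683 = 1000919220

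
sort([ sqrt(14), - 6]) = [  -  6, sqrt( 14)]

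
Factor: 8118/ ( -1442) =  - 4059/721 =- 3^2*7^(  -  1)*  11^1*41^1 * 103^( - 1 )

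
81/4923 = 9/547 = 0.02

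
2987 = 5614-2627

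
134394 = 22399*6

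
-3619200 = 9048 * ( - 400 ) 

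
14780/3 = 4926 + 2/3 =4926.67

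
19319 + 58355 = 77674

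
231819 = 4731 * 49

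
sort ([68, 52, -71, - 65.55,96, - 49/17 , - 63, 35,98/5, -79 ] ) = [ - 79, - 71, - 65.55, - 63, - 49/17, 98/5,35,  52,68,96]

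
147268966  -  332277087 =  - 185008121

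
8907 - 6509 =2398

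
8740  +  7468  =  16208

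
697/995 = 697/995= 0.70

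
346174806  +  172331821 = 518506627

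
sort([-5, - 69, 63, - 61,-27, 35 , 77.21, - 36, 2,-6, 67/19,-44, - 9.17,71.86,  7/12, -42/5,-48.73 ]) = [  -  69, -61, - 48.73, -44,-36, - 27 , -9.17, - 42/5,-6, - 5, 7/12,2, 67/19, 35,63,71.86,77.21] 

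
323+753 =1076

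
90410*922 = 83358020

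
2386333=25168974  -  22782641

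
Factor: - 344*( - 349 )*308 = 2^5*7^1 * 11^1*43^1*349^1 = 36977248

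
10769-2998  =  7771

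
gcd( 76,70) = 2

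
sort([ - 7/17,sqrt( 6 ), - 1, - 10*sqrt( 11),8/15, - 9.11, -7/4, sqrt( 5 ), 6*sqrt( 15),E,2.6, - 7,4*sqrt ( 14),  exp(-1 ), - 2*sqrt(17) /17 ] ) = [-10  *  sqrt(11) , -9.11, - 7 , -7/4, -1,  -  2*sqrt( 17)/17, - 7/17, exp( - 1), 8/15,sqrt(5),sqrt(6),2.6, E,4*sqrt( 14 ), 6*sqrt(15) ]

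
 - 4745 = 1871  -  6616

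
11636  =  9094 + 2542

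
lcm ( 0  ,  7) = 0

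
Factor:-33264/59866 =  - 2^3 * 3^3*  7^1 * 11^1 * 37^(  -  1 )*809^( - 1)  =  - 16632/29933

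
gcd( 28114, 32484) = 2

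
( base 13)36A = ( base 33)i1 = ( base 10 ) 595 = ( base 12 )417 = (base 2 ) 1001010011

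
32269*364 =11745916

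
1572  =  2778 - 1206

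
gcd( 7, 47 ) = 1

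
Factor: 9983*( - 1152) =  - 2^7 * 3^2*67^1*149^1  =  - 11500416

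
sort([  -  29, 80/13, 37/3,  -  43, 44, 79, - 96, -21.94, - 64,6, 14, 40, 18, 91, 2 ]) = [ - 96, - 64, - 43, - 29, - 21.94,2,6, 80/13, 37/3, 14,18, 40, 44, 79, 91 ] 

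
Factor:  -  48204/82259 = - 2^2*3^2*13^1 * 43^(-1 ) * 103^1*1913^(-1 )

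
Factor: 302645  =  5^1*7^1 * 8647^1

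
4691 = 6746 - 2055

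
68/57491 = 68/57491 = 0.00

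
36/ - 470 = -1+217/235 = - 0.08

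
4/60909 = 4/60909 = 0.00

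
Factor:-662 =  -  2^1*331^1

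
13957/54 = 13957/54  =  258.46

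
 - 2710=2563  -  5273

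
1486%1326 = 160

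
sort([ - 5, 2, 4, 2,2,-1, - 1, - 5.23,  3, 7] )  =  [ - 5.23,-5,-1,-1, 2, 2, 2,3, 4 , 7]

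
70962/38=35481/19 = 1867.42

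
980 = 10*98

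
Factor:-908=  -  2^2* 227^1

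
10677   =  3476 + 7201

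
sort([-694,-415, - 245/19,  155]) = [ - 694, -415, - 245/19,155 ] 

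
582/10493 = 582/10493=0.06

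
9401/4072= 9401/4072 = 2.31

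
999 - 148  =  851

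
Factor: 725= 5^2 * 29^1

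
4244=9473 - 5229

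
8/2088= 1/261 = 0.00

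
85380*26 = 2219880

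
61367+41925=103292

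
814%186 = 70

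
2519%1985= 534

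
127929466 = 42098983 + 85830483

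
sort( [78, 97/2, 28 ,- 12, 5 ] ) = [ - 12, 5 , 28,97/2, 78 ] 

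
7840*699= 5480160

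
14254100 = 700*20363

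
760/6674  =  380/3337 = 0.11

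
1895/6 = 1895/6=315.83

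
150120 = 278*540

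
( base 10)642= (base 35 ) ic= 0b1010000010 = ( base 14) 33C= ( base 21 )19c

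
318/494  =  159/247= 0.64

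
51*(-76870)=-3920370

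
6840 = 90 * 76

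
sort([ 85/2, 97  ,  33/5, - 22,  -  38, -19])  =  [ - 38, - 22, - 19, 33/5,85/2,97 ]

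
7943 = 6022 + 1921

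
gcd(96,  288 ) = 96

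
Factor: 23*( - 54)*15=  -  18630  =  - 2^1*3^4*5^1*23^1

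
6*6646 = 39876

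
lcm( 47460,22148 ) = 332220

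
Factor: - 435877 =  - 13^1*33529^1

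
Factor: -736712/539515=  - 2^3*5^ ( - 1) * 17^1*  5417^1*107903^(-1)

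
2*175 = 350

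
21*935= 19635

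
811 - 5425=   -  4614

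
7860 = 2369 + 5491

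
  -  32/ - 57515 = 32/57515 = 0.00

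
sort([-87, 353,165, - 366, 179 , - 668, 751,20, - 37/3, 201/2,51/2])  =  [ - 668, - 366,-87, - 37/3, 20,51/2,201/2,  165,179, 353,751] 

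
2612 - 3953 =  - 1341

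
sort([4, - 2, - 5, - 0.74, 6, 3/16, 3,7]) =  [ - 5, -2, - 0.74, 3/16, 3 , 4,  6,7 ] 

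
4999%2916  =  2083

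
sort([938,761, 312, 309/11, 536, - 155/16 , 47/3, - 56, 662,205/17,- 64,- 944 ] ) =[ - 944,  -  64,-56, - 155/16,205/17,  47/3, 309/11, 312,  536, 662,761  ,  938]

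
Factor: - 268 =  - 2^2*67^1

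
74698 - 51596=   23102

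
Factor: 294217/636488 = 2^( - 3)*7^1*11^1 * 3821^1*79561^( -1) 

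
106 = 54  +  52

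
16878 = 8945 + 7933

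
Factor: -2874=-2^1*3^1*479^1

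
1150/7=164 + 2/7 = 164.29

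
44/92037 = 4/8367 = 0.00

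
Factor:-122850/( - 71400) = 2^( - 2 ) * 3^2*13^1*17^(-1 ) = 117/68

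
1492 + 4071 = 5563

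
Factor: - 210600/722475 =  - 72/247 = -2^3 * 3^2*13^ (  -  1 ) *19^( - 1) 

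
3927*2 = 7854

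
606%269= 68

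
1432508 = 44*32557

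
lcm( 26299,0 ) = 0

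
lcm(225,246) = 18450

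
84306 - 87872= -3566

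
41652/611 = 3204/47 = 68.17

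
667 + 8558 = 9225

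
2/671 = 2/671 = 0.00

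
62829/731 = 85 + 694/731=85.95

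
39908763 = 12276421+27632342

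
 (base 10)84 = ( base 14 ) 60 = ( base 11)77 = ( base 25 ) 39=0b1010100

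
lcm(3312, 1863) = 29808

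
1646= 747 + 899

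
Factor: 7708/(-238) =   -  3854/119 = - 2^1 * 7^( - 1)*17^ ( - 1)*41^1 * 47^1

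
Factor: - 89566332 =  -2^2*3^1*1217^1*6133^1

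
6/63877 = 6/63877 = 0.00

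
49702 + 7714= 57416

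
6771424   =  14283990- 7512566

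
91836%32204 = 27428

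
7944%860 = 204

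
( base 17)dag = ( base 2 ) 111101100111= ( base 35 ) 37n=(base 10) 3943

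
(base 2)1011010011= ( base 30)O3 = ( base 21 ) 1d9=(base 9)883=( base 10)723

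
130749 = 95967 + 34782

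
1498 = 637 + 861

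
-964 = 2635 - 3599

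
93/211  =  93/211=0.44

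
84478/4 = 21119+1/2=21119.50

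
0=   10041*0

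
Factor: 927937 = 199^1*4663^1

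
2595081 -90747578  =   -88152497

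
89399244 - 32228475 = 57170769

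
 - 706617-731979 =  - 1438596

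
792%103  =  71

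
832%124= 88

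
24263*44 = 1067572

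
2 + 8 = 10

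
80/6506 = 40/3253 = 0.01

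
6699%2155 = 234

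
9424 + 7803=17227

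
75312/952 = 79 + 13/119 = 79.11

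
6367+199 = 6566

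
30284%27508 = 2776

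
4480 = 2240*2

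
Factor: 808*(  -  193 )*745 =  - 116178280 = - 2^3* 5^1*101^1*149^1*193^1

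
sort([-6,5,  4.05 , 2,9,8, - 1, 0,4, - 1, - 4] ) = [ - 6, -4, -1, - 1,  0,2,4, 4.05,5, 8, 9] 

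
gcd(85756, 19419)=1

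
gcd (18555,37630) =5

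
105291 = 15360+89931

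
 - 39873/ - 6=13291/2 = 6645.50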